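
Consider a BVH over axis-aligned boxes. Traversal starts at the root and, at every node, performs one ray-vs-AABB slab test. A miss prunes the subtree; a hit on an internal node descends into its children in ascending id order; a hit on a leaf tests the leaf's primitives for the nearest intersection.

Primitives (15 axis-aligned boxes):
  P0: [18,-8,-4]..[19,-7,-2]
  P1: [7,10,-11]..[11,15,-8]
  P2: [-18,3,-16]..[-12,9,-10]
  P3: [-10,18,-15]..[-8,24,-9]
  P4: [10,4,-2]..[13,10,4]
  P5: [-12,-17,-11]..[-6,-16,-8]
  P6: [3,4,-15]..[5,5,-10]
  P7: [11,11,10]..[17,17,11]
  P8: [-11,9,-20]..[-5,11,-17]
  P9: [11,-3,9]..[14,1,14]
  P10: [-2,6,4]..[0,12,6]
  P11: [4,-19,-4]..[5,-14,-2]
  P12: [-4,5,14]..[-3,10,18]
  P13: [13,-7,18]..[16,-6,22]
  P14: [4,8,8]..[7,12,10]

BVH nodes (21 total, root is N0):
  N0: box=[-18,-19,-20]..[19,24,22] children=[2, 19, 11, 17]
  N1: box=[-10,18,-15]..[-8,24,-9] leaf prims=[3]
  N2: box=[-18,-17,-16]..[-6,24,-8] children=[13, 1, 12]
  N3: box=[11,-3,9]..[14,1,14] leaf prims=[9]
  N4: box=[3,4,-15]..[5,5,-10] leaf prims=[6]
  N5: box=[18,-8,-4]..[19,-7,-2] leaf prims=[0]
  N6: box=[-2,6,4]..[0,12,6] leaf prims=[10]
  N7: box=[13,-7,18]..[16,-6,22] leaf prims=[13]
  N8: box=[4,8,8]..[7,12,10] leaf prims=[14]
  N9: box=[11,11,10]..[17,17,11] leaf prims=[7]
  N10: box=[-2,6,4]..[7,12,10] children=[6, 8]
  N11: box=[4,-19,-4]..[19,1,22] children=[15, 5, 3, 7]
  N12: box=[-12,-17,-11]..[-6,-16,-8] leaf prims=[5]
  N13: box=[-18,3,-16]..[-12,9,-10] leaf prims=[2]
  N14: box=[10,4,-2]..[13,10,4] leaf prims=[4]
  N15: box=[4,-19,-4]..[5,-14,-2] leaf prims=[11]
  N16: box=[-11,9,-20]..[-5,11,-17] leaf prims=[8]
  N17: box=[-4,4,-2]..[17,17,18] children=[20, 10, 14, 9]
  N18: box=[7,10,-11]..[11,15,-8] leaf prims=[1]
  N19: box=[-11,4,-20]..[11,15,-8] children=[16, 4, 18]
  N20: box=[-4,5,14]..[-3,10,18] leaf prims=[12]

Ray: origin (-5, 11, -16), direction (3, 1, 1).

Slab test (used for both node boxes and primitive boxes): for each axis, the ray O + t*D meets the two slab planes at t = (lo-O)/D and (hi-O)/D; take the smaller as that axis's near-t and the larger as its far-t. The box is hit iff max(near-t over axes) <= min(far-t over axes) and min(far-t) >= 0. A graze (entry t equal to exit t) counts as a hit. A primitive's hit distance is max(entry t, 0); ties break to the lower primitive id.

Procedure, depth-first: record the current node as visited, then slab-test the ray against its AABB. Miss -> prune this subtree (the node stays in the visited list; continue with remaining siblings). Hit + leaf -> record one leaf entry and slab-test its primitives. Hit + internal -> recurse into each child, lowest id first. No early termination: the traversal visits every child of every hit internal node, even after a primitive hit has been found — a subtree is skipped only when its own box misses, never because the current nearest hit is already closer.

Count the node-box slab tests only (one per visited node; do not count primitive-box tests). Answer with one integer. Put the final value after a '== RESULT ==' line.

Trace the traversal:
N0 x:[-13/3,8] y:[-30,13] z:[-4,38] -> hit [-4,8], descend [2, 11, 17, 19]
  N2 x:[-13/3,-1/3] y:[-28,13] z:[0,8] -> miss, prune
  N11 x:[3,8] y:[-30,-10] z:[12,38] -> miss, prune
  N17 x:[1/3,22/3] y:[-7,6] z:[14,34] -> miss, prune
  N19 x:[-2,16/3] y:[-7,4] z:[-4,8] -> hit [-2,4], descend [4, 16, 18]
    N4 x:[8/3,10/3] y:[-7,-6] z:[1,6] -> miss, prune
    N16 x:[-2,0] y:[-2,0] z:[-4,-1] -> miss, prune
    N18 x:[4,16/3] y:[-1,4] z:[5,8] -> miss, prune

Summary -> nodes [0, 2, 11, 17, 19, 4, 16, 18]; box-tests=8; leaf-entries=0; first=miss

== RESULT ==
8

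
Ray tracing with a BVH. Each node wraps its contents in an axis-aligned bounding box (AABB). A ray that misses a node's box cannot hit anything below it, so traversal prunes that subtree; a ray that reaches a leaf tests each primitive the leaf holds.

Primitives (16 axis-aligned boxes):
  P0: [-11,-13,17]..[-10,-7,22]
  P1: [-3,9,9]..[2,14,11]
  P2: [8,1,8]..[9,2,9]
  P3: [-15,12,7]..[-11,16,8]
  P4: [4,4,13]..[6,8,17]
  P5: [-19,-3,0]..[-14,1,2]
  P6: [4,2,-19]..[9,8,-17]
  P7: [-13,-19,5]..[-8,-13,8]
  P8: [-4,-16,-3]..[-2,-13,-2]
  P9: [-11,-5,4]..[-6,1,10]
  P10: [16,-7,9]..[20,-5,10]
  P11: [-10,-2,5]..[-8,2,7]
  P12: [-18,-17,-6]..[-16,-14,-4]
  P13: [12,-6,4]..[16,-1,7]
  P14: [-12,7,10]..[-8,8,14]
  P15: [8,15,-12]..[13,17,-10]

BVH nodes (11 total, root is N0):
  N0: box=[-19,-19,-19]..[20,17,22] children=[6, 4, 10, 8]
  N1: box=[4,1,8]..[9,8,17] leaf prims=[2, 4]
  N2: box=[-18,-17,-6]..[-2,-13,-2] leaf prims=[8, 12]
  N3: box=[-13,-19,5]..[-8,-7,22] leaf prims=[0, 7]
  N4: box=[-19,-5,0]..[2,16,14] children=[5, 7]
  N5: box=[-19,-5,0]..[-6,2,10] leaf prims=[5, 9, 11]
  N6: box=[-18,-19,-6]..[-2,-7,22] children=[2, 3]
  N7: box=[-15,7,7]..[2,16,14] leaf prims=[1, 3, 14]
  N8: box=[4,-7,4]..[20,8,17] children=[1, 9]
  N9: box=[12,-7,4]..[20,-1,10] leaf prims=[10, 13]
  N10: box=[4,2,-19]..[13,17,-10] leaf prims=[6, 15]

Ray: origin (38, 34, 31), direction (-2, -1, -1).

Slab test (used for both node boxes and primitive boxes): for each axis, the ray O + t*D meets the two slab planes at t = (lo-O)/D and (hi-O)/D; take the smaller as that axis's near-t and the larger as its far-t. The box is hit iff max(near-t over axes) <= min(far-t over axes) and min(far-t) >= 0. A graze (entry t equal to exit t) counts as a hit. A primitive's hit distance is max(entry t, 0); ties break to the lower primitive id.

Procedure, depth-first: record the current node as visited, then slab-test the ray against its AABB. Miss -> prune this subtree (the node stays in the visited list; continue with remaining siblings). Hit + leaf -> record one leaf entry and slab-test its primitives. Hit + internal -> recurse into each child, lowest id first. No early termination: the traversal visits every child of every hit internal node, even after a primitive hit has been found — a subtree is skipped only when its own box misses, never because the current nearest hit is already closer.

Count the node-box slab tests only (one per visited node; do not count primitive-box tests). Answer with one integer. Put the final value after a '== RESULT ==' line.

Walk:
N0 x:[9,57/2] y:[17,53] z:[9,50] -> hit [17,57/2], descend [4, 6, 8, 10]
  N4 x:[18,57/2] y:[18,39] z:[17,31] -> hit [18,57/2], descend [5, 7]
    N5 x:[22,57/2] y:[32,39] z:[21,31] -> miss, prune
    N7 x:[18,53/2] y:[18,27] z:[17,24] -> hit [18,24] leaf, test {P1@t=20, P3(miss), P14(miss)}
  N6 x:[20,28] y:[41,53] z:[9,37] -> miss, prune
  N8 x:[9,17] y:[26,41] z:[14,27] -> miss, prune
  N10 x:[25/2,17] y:[17,32] z:[41,50] -> miss, prune

7 AABB tests over nodes [0, 4, 5, 7, 6, 8, 10]; 1 leaf entered; closest P1.

== RESULT ==
7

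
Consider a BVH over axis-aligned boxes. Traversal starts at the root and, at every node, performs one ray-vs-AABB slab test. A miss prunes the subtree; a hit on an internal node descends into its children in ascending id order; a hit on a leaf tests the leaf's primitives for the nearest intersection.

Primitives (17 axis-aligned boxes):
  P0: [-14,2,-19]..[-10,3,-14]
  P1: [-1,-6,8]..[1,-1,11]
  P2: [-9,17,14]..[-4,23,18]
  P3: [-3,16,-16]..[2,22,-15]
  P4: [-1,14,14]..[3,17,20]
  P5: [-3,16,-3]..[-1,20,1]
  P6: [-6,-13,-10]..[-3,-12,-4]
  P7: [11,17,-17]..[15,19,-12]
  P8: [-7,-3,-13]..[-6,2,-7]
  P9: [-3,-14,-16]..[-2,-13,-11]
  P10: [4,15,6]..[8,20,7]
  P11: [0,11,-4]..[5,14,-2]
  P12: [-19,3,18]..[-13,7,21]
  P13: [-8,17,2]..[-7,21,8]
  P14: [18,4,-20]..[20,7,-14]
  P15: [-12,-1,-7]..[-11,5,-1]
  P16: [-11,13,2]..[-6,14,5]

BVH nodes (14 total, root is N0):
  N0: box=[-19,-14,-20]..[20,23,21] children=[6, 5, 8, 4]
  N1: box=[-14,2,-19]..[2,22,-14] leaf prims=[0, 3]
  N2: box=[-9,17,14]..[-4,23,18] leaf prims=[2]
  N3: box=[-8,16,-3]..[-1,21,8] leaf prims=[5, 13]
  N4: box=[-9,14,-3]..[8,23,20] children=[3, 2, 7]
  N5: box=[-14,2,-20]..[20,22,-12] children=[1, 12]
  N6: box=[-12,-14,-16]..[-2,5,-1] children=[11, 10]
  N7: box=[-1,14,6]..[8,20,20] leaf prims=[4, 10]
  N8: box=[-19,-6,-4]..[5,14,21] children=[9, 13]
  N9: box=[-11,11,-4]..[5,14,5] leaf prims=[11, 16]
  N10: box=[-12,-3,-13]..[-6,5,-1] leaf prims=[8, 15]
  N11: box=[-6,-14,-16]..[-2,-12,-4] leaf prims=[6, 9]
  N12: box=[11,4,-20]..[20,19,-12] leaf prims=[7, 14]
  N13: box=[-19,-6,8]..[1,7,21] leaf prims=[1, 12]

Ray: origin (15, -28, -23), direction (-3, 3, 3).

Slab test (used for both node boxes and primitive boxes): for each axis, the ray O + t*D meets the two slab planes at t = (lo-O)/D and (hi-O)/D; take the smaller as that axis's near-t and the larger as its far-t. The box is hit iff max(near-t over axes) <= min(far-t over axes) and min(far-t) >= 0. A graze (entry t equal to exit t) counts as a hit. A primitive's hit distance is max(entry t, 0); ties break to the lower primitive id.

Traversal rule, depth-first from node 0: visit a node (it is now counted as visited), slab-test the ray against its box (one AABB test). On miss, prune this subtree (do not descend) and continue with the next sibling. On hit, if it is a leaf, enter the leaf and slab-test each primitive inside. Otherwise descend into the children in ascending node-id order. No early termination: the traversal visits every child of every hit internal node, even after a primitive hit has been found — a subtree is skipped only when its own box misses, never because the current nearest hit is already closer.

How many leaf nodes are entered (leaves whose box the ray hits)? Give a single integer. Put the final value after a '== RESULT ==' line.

Walk:
N0 x:[-5/3,34/3] y:[14/3,17] z:[1,44/3] -> hit [14/3,34/3], descend [4, 5, 6, 8]
  N4 x:[7/3,8] y:[14,17] z:[20/3,43/3] -> miss, prune
  N5 x:[-5/3,29/3] y:[10,50/3] z:[1,11/3] -> miss, prune
  N6 x:[17/3,9] y:[14/3,11] z:[7/3,22/3] -> hit [17/3,22/3], descend [10, 11]
    N10 x:[7,9] y:[25/3,11] z:[10/3,22/3] -> miss, prune
    N11 x:[17/3,7] y:[14/3,16/3] z:[7/3,19/3] -> miss, prune
  N8 x:[10/3,34/3] y:[22/3,14] z:[19/3,44/3] -> hit [22/3,34/3], descend [9, 13]
    N9 x:[10/3,26/3] y:[13,14] z:[19/3,28/3] -> miss, prune
    N13 x:[14/3,34/3] y:[22/3,35/3] z:[31/3,44/3] -> hit [31/3,34/3] leaf, test {P1(miss), P12(miss)}

order=[0, 4, 5, 6, 10, 11, 8, 9, 13]  |boxes|=9  |leaves|=1  hit=miss

== RESULT ==
1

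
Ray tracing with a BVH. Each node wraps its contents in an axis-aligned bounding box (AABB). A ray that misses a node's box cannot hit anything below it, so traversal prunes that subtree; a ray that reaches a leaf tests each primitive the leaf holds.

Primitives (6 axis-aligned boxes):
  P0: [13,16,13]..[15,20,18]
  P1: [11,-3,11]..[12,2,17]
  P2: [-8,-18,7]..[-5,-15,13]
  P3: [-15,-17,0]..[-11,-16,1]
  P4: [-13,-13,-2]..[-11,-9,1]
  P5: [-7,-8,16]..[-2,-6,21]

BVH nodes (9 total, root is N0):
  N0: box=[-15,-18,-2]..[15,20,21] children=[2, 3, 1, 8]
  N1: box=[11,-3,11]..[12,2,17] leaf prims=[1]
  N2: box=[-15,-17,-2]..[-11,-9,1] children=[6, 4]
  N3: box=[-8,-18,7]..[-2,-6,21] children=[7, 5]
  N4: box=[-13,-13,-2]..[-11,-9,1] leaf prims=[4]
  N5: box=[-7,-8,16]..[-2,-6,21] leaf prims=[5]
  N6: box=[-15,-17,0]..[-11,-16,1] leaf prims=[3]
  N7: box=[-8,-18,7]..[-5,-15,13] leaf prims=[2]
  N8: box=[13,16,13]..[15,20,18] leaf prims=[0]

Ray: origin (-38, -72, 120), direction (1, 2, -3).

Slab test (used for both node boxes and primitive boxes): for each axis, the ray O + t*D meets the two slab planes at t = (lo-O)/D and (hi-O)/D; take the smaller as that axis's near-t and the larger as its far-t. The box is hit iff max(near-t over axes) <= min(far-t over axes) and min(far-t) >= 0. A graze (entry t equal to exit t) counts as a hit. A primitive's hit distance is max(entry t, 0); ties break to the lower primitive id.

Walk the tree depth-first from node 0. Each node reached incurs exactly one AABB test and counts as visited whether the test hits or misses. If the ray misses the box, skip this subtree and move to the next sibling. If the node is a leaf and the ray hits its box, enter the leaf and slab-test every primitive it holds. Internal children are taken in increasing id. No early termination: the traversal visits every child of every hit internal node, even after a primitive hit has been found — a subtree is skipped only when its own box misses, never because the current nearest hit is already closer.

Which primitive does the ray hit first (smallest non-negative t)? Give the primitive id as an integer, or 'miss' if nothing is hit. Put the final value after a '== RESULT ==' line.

Trace the traversal:
N0 x:[23,53] y:[27,46] z:[33,122/3] -> hit [33,122/3], descend [1, 2, 3, 8]
  N1 x:[49,50] y:[69/2,37] z:[103/3,109/3] -> miss, prune
  N2 x:[23,27] y:[55/2,63/2] z:[119/3,122/3] -> miss, prune
  N3 x:[30,36] y:[27,33] z:[33,113/3] -> hit [33,33], descend [5, 7]
    N5 x:[31,36] y:[32,33] z:[33,104/3] -> hit [33,33] leaf, test {P5@t=33}
    N7 x:[30,33] y:[27,57/2] z:[107/3,113/3] -> miss, prune
  N8 x:[51,53] y:[44,46] z:[34,107/3] -> miss, prune

7 AABB tests over nodes [0, 1, 2, 3, 5, 7, 8]; 1 leaf entered; closest P5.

== RESULT ==
5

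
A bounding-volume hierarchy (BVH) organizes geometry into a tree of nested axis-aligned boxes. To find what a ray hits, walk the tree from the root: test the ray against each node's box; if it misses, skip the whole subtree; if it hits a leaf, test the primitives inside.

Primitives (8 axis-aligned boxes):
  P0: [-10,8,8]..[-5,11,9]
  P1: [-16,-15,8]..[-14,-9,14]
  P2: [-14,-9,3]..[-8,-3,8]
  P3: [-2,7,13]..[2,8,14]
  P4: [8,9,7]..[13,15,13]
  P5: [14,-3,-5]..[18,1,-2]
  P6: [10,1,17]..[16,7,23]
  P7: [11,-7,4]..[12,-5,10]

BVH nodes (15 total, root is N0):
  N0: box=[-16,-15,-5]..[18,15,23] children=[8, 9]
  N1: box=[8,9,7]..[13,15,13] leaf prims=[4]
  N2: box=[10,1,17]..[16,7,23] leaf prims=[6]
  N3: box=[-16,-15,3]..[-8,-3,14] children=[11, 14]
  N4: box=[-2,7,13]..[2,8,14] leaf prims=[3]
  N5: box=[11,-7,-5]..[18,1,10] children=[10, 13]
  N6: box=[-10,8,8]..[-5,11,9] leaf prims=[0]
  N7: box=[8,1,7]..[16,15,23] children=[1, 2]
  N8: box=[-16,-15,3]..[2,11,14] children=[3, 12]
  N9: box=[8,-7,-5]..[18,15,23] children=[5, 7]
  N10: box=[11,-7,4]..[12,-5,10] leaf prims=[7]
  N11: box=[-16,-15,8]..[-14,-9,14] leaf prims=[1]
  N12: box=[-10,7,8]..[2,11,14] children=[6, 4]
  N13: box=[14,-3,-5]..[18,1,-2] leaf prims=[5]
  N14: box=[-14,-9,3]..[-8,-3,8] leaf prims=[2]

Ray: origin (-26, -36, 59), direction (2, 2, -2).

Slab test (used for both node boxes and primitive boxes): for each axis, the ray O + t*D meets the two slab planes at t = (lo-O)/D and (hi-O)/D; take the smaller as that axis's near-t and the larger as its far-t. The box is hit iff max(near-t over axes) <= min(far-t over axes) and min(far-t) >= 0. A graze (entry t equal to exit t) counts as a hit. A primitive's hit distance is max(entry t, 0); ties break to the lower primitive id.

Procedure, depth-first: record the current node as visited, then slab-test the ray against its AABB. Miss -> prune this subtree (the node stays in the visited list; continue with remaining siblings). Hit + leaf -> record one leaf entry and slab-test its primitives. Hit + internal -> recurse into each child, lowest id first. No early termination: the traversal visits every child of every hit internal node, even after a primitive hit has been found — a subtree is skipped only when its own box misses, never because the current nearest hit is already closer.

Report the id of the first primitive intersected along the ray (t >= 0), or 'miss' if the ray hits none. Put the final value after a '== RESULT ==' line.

Walk:
N0 x:[5,22] y:[21/2,51/2] z:[18,32] -> hit [18,22], descend [8, 9]
  N8 x:[5,14] y:[21/2,47/2] z:[45/2,28] -> miss, prune
  N9 x:[17,22] y:[29/2,51/2] z:[18,32] -> hit [18,22], descend [5, 7]
    N5 x:[37/2,22] y:[29/2,37/2] z:[49/2,32] -> miss, prune
    N7 x:[17,21] y:[37/2,51/2] z:[18,26] -> hit [37/2,21], descend [1, 2]
      N1 x:[17,39/2] y:[45/2,51/2] z:[23,26] -> miss, prune
      N2 x:[18,21] y:[37/2,43/2] z:[18,21] -> hit [37/2,21] leaf, test {P6@t=37/2}

Visited [0, 8, 9, 5, 7, 1, 2]. Tests: 7 box, 1 leaf. Nearest: P6.

== RESULT ==
6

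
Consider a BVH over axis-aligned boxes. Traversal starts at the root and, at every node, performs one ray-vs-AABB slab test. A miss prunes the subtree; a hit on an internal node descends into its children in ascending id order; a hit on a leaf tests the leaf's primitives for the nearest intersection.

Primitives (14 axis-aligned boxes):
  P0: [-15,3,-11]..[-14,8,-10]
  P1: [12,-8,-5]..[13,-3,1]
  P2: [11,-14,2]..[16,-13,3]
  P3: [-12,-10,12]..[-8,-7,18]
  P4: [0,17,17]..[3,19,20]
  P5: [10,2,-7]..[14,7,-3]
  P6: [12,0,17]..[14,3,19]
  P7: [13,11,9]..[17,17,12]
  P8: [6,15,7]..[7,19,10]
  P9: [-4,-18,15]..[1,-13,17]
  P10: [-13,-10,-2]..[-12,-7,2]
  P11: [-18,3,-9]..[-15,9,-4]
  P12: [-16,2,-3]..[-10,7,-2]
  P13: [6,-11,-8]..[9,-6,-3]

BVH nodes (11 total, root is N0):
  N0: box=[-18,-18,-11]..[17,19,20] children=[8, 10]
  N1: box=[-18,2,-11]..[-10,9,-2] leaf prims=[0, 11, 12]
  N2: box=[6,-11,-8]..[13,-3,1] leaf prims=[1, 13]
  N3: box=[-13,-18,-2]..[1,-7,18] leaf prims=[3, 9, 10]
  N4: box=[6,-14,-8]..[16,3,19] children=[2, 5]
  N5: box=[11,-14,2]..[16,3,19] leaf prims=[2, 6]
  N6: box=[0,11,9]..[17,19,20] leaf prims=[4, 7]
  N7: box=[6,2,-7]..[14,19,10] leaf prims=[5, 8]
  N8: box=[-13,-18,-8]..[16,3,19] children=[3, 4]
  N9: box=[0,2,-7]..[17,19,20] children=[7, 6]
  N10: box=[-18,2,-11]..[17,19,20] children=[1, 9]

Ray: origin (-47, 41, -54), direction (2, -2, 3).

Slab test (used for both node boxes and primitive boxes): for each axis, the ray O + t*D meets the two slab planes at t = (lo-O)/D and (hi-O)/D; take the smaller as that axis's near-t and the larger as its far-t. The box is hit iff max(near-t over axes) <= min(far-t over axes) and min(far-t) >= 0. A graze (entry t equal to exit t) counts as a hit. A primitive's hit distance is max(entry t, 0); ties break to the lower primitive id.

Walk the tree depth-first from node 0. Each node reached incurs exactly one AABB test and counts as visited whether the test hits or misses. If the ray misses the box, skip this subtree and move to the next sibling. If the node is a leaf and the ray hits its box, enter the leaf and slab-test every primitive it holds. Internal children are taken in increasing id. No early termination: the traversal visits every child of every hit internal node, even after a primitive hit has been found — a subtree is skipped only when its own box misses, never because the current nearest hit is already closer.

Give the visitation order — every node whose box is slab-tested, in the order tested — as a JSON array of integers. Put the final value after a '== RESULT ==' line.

Walk:
N0 x:[29/2,32] y:[11,59/2] z:[43/3,74/3] -> hit [29/2,74/3], descend [8, 10]
  N8 x:[17,63/2] y:[19,59/2] z:[46/3,73/3] -> hit [19,73/3], descend [3, 4]
    N3 x:[17,24] y:[24,59/2] z:[52/3,24] -> hit [24,24] leaf, test {P3(miss), P9(miss), P10(miss)}
    N4 x:[53/2,63/2] y:[19,55/2] z:[46/3,73/3] -> miss, prune
  N10 x:[29/2,32] y:[11,39/2] z:[43/3,74/3] -> hit [29/2,39/2], descend [1, 9]
    N1 x:[29/2,37/2] y:[16,39/2] z:[43/3,52/3] -> hit [16,52/3] leaf, test {P0(miss), P11@t=16, P12@t=17}
    N9 x:[47/2,32] y:[11,39/2] z:[47/3,74/3] -> miss, prune

Visited [0, 8, 3, 4, 10, 1, 9]. Tests: 7 box, 2 leaf. Nearest: P11.

== RESULT ==
[0, 8, 3, 4, 10, 1, 9]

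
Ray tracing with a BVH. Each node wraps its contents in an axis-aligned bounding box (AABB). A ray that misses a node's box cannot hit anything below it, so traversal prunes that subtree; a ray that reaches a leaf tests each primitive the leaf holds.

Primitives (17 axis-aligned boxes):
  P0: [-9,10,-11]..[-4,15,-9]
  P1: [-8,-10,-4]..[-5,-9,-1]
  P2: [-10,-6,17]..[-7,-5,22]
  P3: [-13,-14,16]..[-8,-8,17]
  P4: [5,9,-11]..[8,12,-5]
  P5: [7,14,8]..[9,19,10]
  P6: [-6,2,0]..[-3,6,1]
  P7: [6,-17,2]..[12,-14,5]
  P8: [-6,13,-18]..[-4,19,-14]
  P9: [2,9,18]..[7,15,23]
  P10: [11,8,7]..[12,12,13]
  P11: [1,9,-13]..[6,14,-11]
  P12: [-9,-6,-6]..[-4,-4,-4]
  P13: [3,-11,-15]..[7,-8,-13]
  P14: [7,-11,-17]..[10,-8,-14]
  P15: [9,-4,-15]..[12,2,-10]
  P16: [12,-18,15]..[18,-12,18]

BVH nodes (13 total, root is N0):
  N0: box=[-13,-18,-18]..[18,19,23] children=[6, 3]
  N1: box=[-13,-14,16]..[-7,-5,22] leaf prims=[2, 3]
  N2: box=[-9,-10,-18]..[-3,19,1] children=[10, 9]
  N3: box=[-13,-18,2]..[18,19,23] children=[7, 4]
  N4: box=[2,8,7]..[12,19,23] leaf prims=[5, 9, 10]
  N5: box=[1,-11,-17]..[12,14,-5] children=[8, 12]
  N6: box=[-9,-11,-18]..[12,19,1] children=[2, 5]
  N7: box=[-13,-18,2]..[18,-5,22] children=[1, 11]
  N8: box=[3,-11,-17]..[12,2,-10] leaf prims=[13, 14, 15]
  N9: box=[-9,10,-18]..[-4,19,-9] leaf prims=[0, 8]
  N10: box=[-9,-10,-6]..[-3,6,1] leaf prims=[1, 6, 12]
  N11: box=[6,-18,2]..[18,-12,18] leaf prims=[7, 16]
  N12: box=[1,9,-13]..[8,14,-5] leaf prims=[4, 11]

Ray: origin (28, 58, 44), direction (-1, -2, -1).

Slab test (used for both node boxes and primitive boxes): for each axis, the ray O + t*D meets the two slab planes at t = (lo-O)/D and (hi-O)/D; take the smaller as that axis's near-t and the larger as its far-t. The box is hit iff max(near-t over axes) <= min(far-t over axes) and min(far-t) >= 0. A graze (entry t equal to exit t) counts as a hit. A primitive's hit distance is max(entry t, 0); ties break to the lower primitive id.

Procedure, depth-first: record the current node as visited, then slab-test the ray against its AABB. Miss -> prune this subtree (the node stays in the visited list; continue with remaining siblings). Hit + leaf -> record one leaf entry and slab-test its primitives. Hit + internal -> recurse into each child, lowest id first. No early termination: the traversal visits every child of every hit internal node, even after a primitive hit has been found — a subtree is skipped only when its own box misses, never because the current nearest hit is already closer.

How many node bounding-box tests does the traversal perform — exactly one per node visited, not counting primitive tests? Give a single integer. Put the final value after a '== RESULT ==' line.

Trace the traversal:
N0 x:[10,41] y:[39/2,38] z:[21,62] -> hit [21,38], descend [3, 6]
  N3 x:[10,41] y:[39/2,38] z:[21,42] -> hit [21,38], descend [4, 7]
    N4 x:[16,26] y:[39/2,25] z:[21,37] -> hit [21,25] leaf, test {P5(miss), P9@t=43/2, P10(miss)}
    N7 x:[10,41] y:[63/2,38] z:[22,42] -> hit [63/2,38], descend [1, 11]
      N1 x:[35,41] y:[63/2,36] z:[22,28] -> miss, prune
      N11 x:[10,22] y:[35,38] z:[26,42] -> miss, prune
  N6 x:[16,37] y:[39/2,69/2] z:[43,62] -> miss, prune

7 AABB tests over nodes [0, 3, 4, 7, 1, 11, 6]; 1 leaf entered; closest P9.

== RESULT ==
7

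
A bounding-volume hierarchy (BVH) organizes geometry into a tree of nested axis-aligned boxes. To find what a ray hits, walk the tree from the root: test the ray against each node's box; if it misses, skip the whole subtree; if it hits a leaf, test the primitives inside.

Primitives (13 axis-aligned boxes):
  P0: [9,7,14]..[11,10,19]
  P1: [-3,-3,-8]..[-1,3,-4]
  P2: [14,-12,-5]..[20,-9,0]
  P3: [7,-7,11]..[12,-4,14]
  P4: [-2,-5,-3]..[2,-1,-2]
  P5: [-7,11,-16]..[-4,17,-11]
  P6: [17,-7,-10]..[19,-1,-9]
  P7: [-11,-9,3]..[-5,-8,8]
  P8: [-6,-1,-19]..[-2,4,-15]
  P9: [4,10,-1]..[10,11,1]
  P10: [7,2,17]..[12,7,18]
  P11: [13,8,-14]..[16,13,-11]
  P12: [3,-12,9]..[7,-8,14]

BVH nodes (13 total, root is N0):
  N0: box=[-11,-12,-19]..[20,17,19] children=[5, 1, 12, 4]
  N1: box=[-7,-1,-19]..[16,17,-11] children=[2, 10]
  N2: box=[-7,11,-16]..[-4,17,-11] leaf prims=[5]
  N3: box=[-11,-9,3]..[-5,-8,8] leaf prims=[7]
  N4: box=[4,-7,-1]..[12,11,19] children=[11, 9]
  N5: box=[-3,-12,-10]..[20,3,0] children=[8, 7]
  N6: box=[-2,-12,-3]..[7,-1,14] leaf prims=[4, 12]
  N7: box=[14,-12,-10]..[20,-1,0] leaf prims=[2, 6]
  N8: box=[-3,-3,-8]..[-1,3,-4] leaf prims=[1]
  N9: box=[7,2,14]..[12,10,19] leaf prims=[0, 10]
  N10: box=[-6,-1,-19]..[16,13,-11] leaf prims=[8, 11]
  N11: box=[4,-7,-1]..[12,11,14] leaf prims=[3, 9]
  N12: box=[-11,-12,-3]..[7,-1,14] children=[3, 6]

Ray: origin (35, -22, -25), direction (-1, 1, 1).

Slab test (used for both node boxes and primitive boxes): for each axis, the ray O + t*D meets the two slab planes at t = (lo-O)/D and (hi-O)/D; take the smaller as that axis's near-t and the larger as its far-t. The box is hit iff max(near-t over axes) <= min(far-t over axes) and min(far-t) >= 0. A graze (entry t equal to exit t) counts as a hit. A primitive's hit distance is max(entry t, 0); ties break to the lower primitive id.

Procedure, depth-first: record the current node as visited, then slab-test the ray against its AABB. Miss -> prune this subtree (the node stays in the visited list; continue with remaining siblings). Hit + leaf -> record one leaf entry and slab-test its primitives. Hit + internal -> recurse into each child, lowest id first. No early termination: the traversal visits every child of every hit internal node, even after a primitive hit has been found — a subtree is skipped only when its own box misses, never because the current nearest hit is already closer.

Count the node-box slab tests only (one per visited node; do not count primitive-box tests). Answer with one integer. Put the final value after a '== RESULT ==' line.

Trace the traversal:
N0 x:[15,46] y:[10,39] z:[6,44] -> hit [15,39], descend [1, 4, 5, 12]
  N1 x:[19,42] y:[21,39] z:[6,14] -> miss, prune
  N4 x:[23,31] y:[15,33] z:[24,44] -> hit [24,31], descend [9, 11]
    N9 x:[23,28] y:[24,32] z:[39,44] -> miss, prune
    N11 x:[23,31] y:[15,33] z:[24,39] -> hit [24,31] leaf, test {P3(miss), P9(miss)}
  N5 x:[15,38] y:[10,25] z:[15,25] -> hit [15,25], descend [7, 8]
    N7 x:[15,21] y:[10,21] z:[15,25] -> hit [15,21] leaf, test {P2(miss), P6@t=16}
    N8 x:[36,38] y:[19,25] z:[17,21] -> miss, prune
  N12 x:[28,46] y:[10,21] z:[22,39] -> miss, prune

order=[0, 1, 4, 9, 11, 5, 7, 8, 12]  |boxes|=9  |leaves|=2  hit=P6

== RESULT ==
9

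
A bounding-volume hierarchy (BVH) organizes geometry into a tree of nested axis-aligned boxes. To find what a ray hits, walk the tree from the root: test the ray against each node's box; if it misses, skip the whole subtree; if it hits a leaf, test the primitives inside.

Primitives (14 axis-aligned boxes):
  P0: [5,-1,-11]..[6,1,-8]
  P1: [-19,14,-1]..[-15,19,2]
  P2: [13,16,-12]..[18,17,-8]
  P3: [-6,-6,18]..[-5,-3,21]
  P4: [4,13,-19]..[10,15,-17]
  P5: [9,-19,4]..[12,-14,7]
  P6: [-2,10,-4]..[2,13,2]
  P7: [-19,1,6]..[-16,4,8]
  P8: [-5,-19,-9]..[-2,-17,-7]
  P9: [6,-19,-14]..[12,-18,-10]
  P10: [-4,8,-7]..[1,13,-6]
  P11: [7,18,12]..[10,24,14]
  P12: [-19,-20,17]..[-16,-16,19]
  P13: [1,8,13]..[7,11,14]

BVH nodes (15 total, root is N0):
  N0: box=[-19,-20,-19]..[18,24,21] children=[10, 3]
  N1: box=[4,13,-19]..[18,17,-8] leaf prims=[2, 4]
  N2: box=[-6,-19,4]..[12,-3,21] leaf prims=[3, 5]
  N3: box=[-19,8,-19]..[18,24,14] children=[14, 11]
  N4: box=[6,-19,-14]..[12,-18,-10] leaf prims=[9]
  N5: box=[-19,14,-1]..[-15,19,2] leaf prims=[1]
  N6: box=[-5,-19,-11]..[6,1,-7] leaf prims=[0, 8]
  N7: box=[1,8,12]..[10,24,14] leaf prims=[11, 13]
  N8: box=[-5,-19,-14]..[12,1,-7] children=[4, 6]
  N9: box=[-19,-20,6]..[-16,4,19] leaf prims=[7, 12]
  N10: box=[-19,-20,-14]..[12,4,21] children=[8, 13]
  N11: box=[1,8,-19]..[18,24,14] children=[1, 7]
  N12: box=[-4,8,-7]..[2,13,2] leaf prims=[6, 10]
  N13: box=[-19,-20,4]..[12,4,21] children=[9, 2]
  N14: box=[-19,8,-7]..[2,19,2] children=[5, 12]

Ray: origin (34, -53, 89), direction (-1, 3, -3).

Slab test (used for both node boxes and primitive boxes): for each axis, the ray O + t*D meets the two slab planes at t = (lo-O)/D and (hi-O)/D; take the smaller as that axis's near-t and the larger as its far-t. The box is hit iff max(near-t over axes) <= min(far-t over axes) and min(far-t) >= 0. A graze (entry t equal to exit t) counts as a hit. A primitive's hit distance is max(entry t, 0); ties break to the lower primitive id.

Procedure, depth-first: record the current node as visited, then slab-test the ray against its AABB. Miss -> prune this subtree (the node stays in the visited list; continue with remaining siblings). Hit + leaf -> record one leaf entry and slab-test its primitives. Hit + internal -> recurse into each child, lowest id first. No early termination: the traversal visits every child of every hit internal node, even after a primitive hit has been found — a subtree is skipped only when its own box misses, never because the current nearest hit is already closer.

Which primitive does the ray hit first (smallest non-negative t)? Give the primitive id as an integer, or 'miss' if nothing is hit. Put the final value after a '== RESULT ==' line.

Trace the traversal:
N0 x:[16,53] y:[11,77/3] z:[68/3,36] -> hit [68/3,77/3], descend [3, 10]
  N3 x:[16,53] y:[61/3,77/3] z:[25,36] -> hit [25,77/3], descend [11, 14]
    N11 x:[16,33] y:[61/3,77/3] z:[25,36] -> hit [25,77/3], descend [1, 7]
      N1 x:[16,30] y:[22,70/3] z:[97/3,36] -> miss, prune
      N7 x:[24,33] y:[61/3,77/3] z:[25,77/3] -> hit [25,77/3] leaf, test {P11@t=25, P13(miss)}
    N14 x:[32,53] y:[61/3,24] z:[29,32] -> miss, prune
  N10 x:[22,53] y:[11,19] z:[68/3,103/3] -> miss, prune

7 AABB tests over nodes [0, 3, 11, 1, 7, 14, 10]; 1 leaf entered; closest P11.

== RESULT ==
11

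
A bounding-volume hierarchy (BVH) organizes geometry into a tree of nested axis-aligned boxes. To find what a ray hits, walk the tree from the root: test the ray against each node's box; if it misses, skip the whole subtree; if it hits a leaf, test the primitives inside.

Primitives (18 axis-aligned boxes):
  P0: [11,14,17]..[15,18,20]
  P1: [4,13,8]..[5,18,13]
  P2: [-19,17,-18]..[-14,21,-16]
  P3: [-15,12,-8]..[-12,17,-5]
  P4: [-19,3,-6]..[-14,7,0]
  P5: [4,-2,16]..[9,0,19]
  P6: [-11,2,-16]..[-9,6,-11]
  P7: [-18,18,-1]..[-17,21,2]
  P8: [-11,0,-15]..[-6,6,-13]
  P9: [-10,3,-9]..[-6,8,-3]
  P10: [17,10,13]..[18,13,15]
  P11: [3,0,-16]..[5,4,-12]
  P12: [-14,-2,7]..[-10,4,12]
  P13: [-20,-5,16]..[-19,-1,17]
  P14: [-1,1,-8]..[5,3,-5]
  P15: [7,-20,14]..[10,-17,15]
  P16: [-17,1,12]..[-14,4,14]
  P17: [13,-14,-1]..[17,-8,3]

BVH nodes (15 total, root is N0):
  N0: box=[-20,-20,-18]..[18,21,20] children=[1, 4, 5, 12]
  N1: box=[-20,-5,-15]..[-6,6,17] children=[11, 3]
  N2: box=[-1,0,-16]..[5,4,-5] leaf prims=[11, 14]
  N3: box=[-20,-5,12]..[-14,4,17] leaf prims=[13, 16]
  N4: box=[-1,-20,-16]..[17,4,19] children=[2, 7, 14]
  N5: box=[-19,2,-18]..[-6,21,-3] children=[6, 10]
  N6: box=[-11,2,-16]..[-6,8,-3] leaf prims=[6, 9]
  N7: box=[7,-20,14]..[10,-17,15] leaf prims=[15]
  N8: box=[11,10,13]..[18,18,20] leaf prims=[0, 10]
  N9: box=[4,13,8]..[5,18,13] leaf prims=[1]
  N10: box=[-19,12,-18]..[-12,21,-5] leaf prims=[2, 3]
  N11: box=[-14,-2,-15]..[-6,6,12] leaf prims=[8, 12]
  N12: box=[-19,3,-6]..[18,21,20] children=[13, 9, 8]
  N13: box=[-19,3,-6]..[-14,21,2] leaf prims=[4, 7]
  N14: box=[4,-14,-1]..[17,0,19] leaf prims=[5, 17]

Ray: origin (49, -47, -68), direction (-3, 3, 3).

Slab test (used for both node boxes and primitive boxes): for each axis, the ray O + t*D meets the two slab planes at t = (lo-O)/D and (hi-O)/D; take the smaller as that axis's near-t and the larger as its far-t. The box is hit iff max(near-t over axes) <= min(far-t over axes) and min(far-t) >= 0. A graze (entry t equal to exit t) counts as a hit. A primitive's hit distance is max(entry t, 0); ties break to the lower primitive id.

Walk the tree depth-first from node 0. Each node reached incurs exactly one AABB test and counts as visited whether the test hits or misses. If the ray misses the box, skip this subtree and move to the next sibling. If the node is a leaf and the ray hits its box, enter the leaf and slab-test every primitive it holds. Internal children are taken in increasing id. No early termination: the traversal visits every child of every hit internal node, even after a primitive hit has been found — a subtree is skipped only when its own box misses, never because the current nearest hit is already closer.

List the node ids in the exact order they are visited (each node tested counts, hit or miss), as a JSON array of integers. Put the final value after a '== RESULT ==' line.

Walk:
N0 x:[31/3,23] y:[9,68/3] z:[50/3,88/3] -> hit [50/3,68/3], descend [1, 4, 5, 12]
  N1 x:[55/3,23] y:[14,53/3] z:[53/3,85/3] -> miss, prune
  N4 x:[32/3,50/3] y:[9,17] z:[52/3,29] -> miss, prune
  N5 x:[55/3,68/3] y:[49/3,68/3] z:[50/3,65/3] -> hit [55/3,65/3], descend [6, 10]
    N6 x:[55/3,20] y:[49/3,55/3] z:[52/3,65/3] -> hit [55/3,55/3] leaf, test {P6(miss), P9(miss)}
    N10 x:[61/3,68/3] y:[59/3,68/3] z:[50/3,21] -> hit [61/3,21] leaf, test {P2(miss), P3@t=61/3}
  N12 x:[31/3,68/3] y:[50/3,68/3] z:[62/3,88/3] -> hit [62/3,68/3], descend [8, 9, 13]
    N8 x:[31/3,38/3] y:[19,65/3] z:[27,88/3] -> miss, prune
    N9 x:[44/3,15] y:[20,65/3] z:[76/3,27] -> miss, prune
    N13 x:[21,68/3] y:[50/3,68/3] z:[62/3,70/3] -> hit [21,68/3] leaf, test {P4(miss), P7@t=67/3}

10 AABB tests over nodes [0, 1, 4, 5, 6, 10, 12, 8, 9, 13]; 3 leaves entered; closest P3.

== RESULT ==
[0, 1, 4, 5, 6, 10, 12, 8, 9, 13]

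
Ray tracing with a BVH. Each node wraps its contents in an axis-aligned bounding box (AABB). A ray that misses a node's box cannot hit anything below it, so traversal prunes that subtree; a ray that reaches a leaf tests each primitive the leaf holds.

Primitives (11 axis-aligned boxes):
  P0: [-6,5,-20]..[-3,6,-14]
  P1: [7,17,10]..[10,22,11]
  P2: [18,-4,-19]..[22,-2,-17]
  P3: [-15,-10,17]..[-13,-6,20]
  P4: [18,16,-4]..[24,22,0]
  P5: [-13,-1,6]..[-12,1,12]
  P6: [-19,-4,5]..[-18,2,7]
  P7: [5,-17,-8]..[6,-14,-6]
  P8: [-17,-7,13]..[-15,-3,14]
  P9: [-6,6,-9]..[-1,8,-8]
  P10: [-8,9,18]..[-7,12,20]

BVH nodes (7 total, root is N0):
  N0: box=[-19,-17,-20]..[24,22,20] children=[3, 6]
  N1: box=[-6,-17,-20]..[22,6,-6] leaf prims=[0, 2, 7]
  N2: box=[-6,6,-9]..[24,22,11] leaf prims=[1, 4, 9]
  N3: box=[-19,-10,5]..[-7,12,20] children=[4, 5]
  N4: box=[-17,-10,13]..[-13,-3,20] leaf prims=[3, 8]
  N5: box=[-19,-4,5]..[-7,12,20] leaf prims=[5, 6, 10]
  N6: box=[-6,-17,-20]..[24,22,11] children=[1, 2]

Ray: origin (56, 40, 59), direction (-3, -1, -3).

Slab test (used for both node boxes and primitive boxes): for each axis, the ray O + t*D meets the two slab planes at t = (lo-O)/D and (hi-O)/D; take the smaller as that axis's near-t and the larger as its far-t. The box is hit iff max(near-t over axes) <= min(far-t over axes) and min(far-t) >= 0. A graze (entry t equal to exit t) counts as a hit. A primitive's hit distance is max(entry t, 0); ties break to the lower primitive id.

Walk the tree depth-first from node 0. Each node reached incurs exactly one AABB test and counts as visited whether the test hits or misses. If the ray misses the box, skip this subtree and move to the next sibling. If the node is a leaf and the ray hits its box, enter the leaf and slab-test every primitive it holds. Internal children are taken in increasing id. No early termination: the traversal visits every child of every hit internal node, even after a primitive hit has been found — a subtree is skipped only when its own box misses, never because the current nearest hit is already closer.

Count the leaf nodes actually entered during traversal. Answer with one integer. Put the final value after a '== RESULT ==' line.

Walk:
N0 x:[32/3,25] y:[18,57] z:[13,79/3] -> hit [18,25], descend [3, 6]
  N3 x:[21,25] y:[28,50] z:[13,18] -> miss, prune
  N6 x:[32/3,62/3] y:[18,57] z:[16,79/3] -> hit [18,62/3], descend [1, 2]
    N1 x:[34/3,62/3] y:[34,57] z:[65/3,79/3] -> miss, prune
    N2 x:[32/3,62/3] y:[18,34] z:[16,68/3] -> hit [18,62/3] leaf, test {P1(miss), P4(miss), P9(miss)}

5 AABB tests over nodes [0, 3, 6, 1, 2]; 1 leaf entered; closest miss.

== RESULT ==
1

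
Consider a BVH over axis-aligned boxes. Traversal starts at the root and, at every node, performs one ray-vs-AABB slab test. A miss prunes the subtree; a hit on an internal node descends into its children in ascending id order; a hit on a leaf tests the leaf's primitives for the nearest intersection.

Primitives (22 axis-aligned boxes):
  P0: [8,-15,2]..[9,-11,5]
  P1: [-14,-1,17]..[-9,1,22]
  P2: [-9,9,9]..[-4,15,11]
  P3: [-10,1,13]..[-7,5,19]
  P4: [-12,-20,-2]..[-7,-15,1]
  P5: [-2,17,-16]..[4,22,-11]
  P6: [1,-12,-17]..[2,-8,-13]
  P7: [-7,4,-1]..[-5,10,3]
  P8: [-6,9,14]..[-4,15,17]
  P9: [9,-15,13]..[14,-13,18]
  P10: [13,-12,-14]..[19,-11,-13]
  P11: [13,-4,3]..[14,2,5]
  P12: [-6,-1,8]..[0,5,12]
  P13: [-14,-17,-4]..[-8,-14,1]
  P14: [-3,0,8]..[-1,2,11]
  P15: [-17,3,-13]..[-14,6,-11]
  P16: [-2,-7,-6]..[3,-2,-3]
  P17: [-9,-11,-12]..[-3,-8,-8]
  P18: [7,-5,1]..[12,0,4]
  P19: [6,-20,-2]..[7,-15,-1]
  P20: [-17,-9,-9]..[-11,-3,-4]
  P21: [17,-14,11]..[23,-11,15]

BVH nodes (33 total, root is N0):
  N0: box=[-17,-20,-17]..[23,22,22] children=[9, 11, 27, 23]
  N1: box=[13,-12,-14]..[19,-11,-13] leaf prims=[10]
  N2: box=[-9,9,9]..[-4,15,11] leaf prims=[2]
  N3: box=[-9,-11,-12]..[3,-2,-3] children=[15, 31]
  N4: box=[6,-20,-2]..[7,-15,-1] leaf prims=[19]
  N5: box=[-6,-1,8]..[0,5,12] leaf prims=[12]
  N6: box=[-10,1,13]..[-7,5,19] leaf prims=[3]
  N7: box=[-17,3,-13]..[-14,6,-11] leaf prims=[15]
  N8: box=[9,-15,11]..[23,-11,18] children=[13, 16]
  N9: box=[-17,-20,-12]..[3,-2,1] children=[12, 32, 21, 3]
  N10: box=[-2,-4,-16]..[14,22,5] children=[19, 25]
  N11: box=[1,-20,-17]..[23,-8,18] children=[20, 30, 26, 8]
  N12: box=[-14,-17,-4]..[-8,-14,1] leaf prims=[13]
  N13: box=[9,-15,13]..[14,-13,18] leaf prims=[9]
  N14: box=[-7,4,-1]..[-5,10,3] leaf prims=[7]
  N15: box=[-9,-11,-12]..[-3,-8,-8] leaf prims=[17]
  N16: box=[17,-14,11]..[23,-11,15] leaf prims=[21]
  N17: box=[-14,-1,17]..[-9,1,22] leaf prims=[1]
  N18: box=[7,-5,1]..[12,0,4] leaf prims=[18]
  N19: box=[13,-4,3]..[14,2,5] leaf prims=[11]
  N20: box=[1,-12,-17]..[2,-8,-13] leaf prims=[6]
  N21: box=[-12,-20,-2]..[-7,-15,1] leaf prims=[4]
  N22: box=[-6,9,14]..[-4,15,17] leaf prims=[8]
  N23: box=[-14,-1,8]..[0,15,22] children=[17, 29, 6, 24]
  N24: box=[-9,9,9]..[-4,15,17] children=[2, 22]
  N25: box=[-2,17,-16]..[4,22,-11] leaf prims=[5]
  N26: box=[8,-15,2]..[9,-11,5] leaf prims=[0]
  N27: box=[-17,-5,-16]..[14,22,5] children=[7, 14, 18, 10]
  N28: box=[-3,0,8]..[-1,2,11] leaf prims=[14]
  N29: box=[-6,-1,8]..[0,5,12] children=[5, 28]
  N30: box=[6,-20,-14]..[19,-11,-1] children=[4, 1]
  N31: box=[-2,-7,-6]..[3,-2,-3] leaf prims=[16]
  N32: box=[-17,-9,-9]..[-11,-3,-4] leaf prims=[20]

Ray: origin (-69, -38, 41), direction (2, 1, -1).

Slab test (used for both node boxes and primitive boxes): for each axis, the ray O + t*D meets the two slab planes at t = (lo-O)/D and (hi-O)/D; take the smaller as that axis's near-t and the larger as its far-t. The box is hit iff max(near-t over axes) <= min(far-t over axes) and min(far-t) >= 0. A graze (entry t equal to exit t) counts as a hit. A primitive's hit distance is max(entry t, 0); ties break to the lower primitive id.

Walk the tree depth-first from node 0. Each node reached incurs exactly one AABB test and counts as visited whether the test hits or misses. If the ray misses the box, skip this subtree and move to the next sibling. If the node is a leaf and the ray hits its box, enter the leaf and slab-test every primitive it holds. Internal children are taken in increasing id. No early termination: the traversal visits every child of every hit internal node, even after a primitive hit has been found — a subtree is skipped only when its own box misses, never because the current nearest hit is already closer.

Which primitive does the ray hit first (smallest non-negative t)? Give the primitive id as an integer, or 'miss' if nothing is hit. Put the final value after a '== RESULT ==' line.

Trace the traversal:
N0 x:[26,46] y:[18,60] z:[19,58] -> hit [26,46], descend [9, 11, 23, 27]
  N9 x:[26,36] y:[18,36] z:[40,53] -> miss, prune
  N11 x:[35,46] y:[18,30] z:[23,58] -> miss, prune
  N23 x:[55/2,69/2] y:[37,53] z:[19,33] -> miss, prune
  N27 x:[26,83/2] y:[33,60] z:[36,57] -> hit [36,83/2], descend [7, 10, 14, 18]
    N7 x:[26,55/2] y:[41,44] z:[52,54] -> miss, prune
    N10 x:[67/2,83/2] y:[34,60] z:[36,57] -> hit [36,83/2], descend [19, 25]
      N19 x:[41,83/2] y:[34,40] z:[36,38] -> miss, prune
      N25 x:[67/2,73/2] y:[55,60] z:[52,57] -> miss, prune
    N14 x:[31,32] y:[42,48] z:[38,42] -> miss, prune
    N18 x:[38,81/2] y:[33,38] z:[37,40] -> hit [38,38] leaf, test {P18@t=38}

Visited [0, 9, 11, 23, 27, 7, 10, 19, 25, 14, 18]. Tests: 11 box, 1 leaf. Nearest: P18.

== RESULT ==
18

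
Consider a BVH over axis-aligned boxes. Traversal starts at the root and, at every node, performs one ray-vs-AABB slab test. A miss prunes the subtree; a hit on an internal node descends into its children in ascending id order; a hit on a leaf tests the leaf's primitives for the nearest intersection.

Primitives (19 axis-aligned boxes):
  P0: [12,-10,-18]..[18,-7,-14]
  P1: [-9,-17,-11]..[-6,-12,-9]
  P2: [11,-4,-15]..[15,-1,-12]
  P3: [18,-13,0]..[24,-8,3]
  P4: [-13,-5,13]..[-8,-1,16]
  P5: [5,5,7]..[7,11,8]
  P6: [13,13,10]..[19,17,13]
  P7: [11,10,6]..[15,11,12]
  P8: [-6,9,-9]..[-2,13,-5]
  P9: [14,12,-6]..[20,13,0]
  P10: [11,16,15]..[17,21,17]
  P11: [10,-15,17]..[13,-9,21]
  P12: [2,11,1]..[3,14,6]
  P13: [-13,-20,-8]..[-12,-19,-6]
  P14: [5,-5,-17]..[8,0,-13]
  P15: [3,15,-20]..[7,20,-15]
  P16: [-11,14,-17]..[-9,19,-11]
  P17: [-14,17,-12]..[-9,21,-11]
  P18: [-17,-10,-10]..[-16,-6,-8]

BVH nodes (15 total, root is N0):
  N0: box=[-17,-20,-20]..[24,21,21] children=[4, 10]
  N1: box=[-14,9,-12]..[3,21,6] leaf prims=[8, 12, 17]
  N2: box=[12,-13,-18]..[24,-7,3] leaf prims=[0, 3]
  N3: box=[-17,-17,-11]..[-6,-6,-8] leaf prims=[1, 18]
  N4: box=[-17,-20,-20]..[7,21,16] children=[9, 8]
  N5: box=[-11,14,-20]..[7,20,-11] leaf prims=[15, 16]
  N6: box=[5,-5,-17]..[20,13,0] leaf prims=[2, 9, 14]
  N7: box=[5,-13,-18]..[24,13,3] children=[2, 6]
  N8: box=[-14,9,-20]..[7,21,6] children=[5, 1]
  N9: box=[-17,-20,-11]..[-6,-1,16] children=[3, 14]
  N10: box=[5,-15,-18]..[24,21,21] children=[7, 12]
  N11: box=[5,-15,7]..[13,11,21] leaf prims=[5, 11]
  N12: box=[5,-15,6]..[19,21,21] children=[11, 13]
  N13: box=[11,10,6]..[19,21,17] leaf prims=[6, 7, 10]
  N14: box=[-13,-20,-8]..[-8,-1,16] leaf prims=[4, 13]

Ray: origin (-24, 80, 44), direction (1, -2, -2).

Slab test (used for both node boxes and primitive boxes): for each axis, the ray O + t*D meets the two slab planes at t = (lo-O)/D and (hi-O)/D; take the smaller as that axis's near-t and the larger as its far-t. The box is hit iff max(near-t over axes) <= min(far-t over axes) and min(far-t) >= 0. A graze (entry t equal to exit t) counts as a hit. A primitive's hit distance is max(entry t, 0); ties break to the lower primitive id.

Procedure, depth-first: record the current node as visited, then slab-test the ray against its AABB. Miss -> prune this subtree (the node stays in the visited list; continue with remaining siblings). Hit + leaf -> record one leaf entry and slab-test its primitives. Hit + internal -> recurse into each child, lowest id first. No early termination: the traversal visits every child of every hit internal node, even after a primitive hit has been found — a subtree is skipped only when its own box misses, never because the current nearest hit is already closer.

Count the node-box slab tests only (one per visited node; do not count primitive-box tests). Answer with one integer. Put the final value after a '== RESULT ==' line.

Trace the traversal:
N0 x:[7,48] y:[59/2,50] z:[23/2,32] -> hit [59/2,32], descend [4, 10]
  N4 x:[7,31] y:[59/2,50] z:[14,32] -> hit [59/2,31], descend [8, 9]
    N8 x:[10,31] y:[59/2,71/2] z:[19,32] -> hit [59/2,31], descend [1, 5]
      N1 x:[10,27] y:[59/2,71/2] z:[19,28] -> miss, prune
      N5 x:[13,31] y:[30,33] z:[55/2,32] -> hit [30,31] leaf, test {P15@t=30, P16(miss)}
    N9 x:[7,18] y:[81/2,50] z:[14,55/2] -> miss, prune
  N10 x:[29,48] y:[59/2,95/2] z:[23/2,31] -> hit [59/2,31], descend [7, 12]
    N7 x:[29,48] y:[67/2,93/2] z:[41/2,31] -> miss, prune
    N12 x:[29,43] y:[59/2,95/2] z:[23/2,19] -> miss, prune

order=[0, 4, 8, 1, 5, 9, 10, 7, 12]  |boxes|=9  |leaves|=1  hit=P15

== RESULT ==
9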